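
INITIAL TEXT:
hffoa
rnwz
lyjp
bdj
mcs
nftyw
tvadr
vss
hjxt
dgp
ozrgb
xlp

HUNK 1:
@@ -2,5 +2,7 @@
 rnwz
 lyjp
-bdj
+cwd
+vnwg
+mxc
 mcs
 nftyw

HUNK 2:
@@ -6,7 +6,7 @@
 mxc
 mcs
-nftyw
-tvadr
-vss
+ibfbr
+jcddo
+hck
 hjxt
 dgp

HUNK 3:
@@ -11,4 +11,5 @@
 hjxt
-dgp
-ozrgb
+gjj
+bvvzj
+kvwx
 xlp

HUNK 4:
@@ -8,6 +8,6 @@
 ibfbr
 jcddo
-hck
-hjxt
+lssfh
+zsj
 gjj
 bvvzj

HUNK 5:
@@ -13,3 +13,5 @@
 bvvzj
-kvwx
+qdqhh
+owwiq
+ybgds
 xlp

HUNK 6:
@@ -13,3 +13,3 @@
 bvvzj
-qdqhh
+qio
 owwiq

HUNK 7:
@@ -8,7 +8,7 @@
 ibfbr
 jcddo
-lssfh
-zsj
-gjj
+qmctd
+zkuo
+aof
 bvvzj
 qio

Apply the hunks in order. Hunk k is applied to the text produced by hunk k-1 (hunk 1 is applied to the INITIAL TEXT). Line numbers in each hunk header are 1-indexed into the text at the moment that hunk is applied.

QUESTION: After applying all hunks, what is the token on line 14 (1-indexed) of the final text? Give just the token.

Answer: qio

Derivation:
Hunk 1: at line 2 remove [bdj] add [cwd,vnwg,mxc] -> 14 lines: hffoa rnwz lyjp cwd vnwg mxc mcs nftyw tvadr vss hjxt dgp ozrgb xlp
Hunk 2: at line 6 remove [nftyw,tvadr,vss] add [ibfbr,jcddo,hck] -> 14 lines: hffoa rnwz lyjp cwd vnwg mxc mcs ibfbr jcddo hck hjxt dgp ozrgb xlp
Hunk 3: at line 11 remove [dgp,ozrgb] add [gjj,bvvzj,kvwx] -> 15 lines: hffoa rnwz lyjp cwd vnwg mxc mcs ibfbr jcddo hck hjxt gjj bvvzj kvwx xlp
Hunk 4: at line 8 remove [hck,hjxt] add [lssfh,zsj] -> 15 lines: hffoa rnwz lyjp cwd vnwg mxc mcs ibfbr jcddo lssfh zsj gjj bvvzj kvwx xlp
Hunk 5: at line 13 remove [kvwx] add [qdqhh,owwiq,ybgds] -> 17 lines: hffoa rnwz lyjp cwd vnwg mxc mcs ibfbr jcddo lssfh zsj gjj bvvzj qdqhh owwiq ybgds xlp
Hunk 6: at line 13 remove [qdqhh] add [qio] -> 17 lines: hffoa rnwz lyjp cwd vnwg mxc mcs ibfbr jcddo lssfh zsj gjj bvvzj qio owwiq ybgds xlp
Hunk 7: at line 8 remove [lssfh,zsj,gjj] add [qmctd,zkuo,aof] -> 17 lines: hffoa rnwz lyjp cwd vnwg mxc mcs ibfbr jcddo qmctd zkuo aof bvvzj qio owwiq ybgds xlp
Final line 14: qio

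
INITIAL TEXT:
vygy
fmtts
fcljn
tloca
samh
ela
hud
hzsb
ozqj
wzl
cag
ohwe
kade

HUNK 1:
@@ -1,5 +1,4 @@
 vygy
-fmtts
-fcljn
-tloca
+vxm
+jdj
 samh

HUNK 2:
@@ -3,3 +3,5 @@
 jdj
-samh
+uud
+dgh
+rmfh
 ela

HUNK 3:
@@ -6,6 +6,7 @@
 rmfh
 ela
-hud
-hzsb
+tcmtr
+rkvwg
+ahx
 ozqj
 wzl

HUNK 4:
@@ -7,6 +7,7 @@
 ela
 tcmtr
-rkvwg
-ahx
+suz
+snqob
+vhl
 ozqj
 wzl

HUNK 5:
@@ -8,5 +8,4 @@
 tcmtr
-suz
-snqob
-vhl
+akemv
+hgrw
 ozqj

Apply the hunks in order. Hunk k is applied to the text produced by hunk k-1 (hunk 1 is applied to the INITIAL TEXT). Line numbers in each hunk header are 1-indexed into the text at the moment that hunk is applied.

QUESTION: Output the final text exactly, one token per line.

Hunk 1: at line 1 remove [fmtts,fcljn,tloca] add [vxm,jdj] -> 12 lines: vygy vxm jdj samh ela hud hzsb ozqj wzl cag ohwe kade
Hunk 2: at line 3 remove [samh] add [uud,dgh,rmfh] -> 14 lines: vygy vxm jdj uud dgh rmfh ela hud hzsb ozqj wzl cag ohwe kade
Hunk 3: at line 6 remove [hud,hzsb] add [tcmtr,rkvwg,ahx] -> 15 lines: vygy vxm jdj uud dgh rmfh ela tcmtr rkvwg ahx ozqj wzl cag ohwe kade
Hunk 4: at line 7 remove [rkvwg,ahx] add [suz,snqob,vhl] -> 16 lines: vygy vxm jdj uud dgh rmfh ela tcmtr suz snqob vhl ozqj wzl cag ohwe kade
Hunk 5: at line 8 remove [suz,snqob,vhl] add [akemv,hgrw] -> 15 lines: vygy vxm jdj uud dgh rmfh ela tcmtr akemv hgrw ozqj wzl cag ohwe kade

Answer: vygy
vxm
jdj
uud
dgh
rmfh
ela
tcmtr
akemv
hgrw
ozqj
wzl
cag
ohwe
kade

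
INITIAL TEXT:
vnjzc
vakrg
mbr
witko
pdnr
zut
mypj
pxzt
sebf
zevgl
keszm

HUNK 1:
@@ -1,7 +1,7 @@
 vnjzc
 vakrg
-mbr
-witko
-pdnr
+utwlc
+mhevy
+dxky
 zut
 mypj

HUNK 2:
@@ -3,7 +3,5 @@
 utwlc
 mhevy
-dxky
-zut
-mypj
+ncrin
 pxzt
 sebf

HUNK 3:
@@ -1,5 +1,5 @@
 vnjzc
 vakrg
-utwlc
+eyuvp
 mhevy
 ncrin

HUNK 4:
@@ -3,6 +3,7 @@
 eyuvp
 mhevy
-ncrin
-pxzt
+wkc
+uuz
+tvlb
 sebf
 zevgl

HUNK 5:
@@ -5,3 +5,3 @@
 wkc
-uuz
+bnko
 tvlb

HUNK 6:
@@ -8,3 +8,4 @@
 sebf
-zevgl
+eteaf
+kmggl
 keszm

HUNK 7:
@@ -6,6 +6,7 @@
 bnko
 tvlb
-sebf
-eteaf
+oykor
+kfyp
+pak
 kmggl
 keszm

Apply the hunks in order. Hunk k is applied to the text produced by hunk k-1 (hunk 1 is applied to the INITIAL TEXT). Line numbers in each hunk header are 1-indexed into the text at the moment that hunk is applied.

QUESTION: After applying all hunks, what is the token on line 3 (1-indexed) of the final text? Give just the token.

Hunk 1: at line 1 remove [mbr,witko,pdnr] add [utwlc,mhevy,dxky] -> 11 lines: vnjzc vakrg utwlc mhevy dxky zut mypj pxzt sebf zevgl keszm
Hunk 2: at line 3 remove [dxky,zut,mypj] add [ncrin] -> 9 lines: vnjzc vakrg utwlc mhevy ncrin pxzt sebf zevgl keszm
Hunk 3: at line 1 remove [utwlc] add [eyuvp] -> 9 lines: vnjzc vakrg eyuvp mhevy ncrin pxzt sebf zevgl keszm
Hunk 4: at line 3 remove [ncrin,pxzt] add [wkc,uuz,tvlb] -> 10 lines: vnjzc vakrg eyuvp mhevy wkc uuz tvlb sebf zevgl keszm
Hunk 5: at line 5 remove [uuz] add [bnko] -> 10 lines: vnjzc vakrg eyuvp mhevy wkc bnko tvlb sebf zevgl keszm
Hunk 6: at line 8 remove [zevgl] add [eteaf,kmggl] -> 11 lines: vnjzc vakrg eyuvp mhevy wkc bnko tvlb sebf eteaf kmggl keszm
Hunk 7: at line 6 remove [sebf,eteaf] add [oykor,kfyp,pak] -> 12 lines: vnjzc vakrg eyuvp mhevy wkc bnko tvlb oykor kfyp pak kmggl keszm
Final line 3: eyuvp

Answer: eyuvp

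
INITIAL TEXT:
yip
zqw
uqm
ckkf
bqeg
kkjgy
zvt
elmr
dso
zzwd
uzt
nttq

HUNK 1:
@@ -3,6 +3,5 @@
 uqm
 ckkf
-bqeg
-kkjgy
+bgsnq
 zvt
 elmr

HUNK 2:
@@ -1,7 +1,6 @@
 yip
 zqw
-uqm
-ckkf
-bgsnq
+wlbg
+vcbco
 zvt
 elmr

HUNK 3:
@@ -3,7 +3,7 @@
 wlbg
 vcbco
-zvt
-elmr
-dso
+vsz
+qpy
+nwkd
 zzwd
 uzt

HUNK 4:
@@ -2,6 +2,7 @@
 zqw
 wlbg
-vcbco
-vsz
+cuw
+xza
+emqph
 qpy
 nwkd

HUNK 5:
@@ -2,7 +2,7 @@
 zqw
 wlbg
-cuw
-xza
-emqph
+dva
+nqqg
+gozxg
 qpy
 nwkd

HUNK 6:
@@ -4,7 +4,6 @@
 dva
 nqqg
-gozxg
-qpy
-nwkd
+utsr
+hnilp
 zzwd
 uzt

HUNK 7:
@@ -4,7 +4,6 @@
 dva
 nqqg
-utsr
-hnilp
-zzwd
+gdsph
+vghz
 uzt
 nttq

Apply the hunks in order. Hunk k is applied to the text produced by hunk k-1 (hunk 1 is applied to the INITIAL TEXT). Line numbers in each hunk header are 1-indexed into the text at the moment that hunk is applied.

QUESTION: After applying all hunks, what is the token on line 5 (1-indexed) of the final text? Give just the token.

Answer: nqqg

Derivation:
Hunk 1: at line 3 remove [bqeg,kkjgy] add [bgsnq] -> 11 lines: yip zqw uqm ckkf bgsnq zvt elmr dso zzwd uzt nttq
Hunk 2: at line 1 remove [uqm,ckkf,bgsnq] add [wlbg,vcbco] -> 10 lines: yip zqw wlbg vcbco zvt elmr dso zzwd uzt nttq
Hunk 3: at line 3 remove [zvt,elmr,dso] add [vsz,qpy,nwkd] -> 10 lines: yip zqw wlbg vcbco vsz qpy nwkd zzwd uzt nttq
Hunk 4: at line 2 remove [vcbco,vsz] add [cuw,xza,emqph] -> 11 lines: yip zqw wlbg cuw xza emqph qpy nwkd zzwd uzt nttq
Hunk 5: at line 2 remove [cuw,xza,emqph] add [dva,nqqg,gozxg] -> 11 lines: yip zqw wlbg dva nqqg gozxg qpy nwkd zzwd uzt nttq
Hunk 6: at line 4 remove [gozxg,qpy,nwkd] add [utsr,hnilp] -> 10 lines: yip zqw wlbg dva nqqg utsr hnilp zzwd uzt nttq
Hunk 7: at line 4 remove [utsr,hnilp,zzwd] add [gdsph,vghz] -> 9 lines: yip zqw wlbg dva nqqg gdsph vghz uzt nttq
Final line 5: nqqg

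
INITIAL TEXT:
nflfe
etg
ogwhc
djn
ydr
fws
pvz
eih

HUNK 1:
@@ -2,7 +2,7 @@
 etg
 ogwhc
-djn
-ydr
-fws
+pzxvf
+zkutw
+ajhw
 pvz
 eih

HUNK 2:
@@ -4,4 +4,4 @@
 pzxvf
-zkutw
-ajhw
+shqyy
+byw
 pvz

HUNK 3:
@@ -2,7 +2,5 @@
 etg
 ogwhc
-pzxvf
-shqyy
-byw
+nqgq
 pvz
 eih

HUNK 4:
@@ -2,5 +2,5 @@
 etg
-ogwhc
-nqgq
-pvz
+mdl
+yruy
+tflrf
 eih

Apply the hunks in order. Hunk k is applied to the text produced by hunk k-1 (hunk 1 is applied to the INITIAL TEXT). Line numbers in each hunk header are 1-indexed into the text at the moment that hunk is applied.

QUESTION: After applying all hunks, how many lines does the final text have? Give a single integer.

Answer: 6

Derivation:
Hunk 1: at line 2 remove [djn,ydr,fws] add [pzxvf,zkutw,ajhw] -> 8 lines: nflfe etg ogwhc pzxvf zkutw ajhw pvz eih
Hunk 2: at line 4 remove [zkutw,ajhw] add [shqyy,byw] -> 8 lines: nflfe etg ogwhc pzxvf shqyy byw pvz eih
Hunk 3: at line 2 remove [pzxvf,shqyy,byw] add [nqgq] -> 6 lines: nflfe etg ogwhc nqgq pvz eih
Hunk 4: at line 2 remove [ogwhc,nqgq,pvz] add [mdl,yruy,tflrf] -> 6 lines: nflfe etg mdl yruy tflrf eih
Final line count: 6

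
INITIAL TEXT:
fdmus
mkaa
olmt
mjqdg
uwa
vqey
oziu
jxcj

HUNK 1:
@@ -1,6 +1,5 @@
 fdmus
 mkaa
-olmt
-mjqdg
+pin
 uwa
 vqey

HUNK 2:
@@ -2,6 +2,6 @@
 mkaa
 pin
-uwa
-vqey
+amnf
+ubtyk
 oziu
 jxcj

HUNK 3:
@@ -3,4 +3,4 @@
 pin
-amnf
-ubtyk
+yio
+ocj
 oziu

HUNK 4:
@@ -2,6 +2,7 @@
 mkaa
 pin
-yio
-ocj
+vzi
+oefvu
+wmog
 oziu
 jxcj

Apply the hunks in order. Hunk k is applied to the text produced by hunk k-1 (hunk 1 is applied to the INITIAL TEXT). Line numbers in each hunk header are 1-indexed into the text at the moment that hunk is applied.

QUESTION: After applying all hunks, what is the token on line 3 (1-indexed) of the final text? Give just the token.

Hunk 1: at line 1 remove [olmt,mjqdg] add [pin] -> 7 lines: fdmus mkaa pin uwa vqey oziu jxcj
Hunk 2: at line 2 remove [uwa,vqey] add [amnf,ubtyk] -> 7 lines: fdmus mkaa pin amnf ubtyk oziu jxcj
Hunk 3: at line 3 remove [amnf,ubtyk] add [yio,ocj] -> 7 lines: fdmus mkaa pin yio ocj oziu jxcj
Hunk 4: at line 2 remove [yio,ocj] add [vzi,oefvu,wmog] -> 8 lines: fdmus mkaa pin vzi oefvu wmog oziu jxcj
Final line 3: pin

Answer: pin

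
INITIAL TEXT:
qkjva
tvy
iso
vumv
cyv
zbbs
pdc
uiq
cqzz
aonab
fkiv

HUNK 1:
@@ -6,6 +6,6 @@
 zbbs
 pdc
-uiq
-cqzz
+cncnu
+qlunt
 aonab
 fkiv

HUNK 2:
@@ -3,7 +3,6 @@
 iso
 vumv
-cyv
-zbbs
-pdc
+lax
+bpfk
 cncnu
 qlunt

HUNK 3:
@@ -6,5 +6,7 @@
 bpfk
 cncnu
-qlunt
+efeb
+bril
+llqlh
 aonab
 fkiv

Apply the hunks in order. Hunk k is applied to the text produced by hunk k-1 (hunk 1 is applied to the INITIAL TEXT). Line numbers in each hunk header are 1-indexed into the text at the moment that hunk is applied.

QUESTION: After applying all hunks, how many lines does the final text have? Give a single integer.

Answer: 12

Derivation:
Hunk 1: at line 6 remove [uiq,cqzz] add [cncnu,qlunt] -> 11 lines: qkjva tvy iso vumv cyv zbbs pdc cncnu qlunt aonab fkiv
Hunk 2: at line 3 remove [cyv,zbbs,pdc] add [lax,bpfk] -> 10 lines: qkjva tvy iso vumv lax bpfk cncnu qlunt aonab fkiv
Hunk 3: at line 6 remove [qlunt] add [efeb,bril,llqlh] -> 12 lines: qkjva tvy iso vumv lax bpfk cncnu efeb bril llqlh aonab fkiv
Final line count: 12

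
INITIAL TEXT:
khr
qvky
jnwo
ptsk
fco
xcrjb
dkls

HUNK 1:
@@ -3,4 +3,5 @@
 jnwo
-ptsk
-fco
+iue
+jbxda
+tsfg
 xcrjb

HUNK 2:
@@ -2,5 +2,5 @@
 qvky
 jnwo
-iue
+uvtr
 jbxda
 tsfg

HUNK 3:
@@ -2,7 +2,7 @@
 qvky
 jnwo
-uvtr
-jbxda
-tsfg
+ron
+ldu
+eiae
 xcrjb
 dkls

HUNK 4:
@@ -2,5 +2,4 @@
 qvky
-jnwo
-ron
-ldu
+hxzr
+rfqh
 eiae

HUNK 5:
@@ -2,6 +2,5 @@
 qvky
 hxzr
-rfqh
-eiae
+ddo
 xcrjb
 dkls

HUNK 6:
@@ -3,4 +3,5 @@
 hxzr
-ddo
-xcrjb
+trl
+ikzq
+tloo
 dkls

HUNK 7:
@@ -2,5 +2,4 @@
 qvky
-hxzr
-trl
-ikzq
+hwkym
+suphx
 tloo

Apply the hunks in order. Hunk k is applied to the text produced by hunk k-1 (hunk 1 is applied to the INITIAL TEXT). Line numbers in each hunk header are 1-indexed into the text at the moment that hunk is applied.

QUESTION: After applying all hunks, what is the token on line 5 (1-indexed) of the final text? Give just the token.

Hunk 1: at line 3 remove [ptsk,fco] add [iue,jbxda,tsfg] -> 8 lines: khr qvky jnwo iue jbxda tsfg xcrjb dkls
Hunk 2: at line 2 remove [iue] add [uvtr] -> 8 lines: khr qvky jnwo uvtr jbxda tsfg xcrjb dkls
Hunk 3: at line 2 remove [uvtr,jbxda,tsfg] add [ron,ldu,eiae] -> 8 lines: khr qvky jnwo ron ldu eiae xcrjb dkls
Hunk 4: at line 2 remove [jnwo,ron,ldu] add [hxzr,rfqh] -> 7 lines: khr qvky hxzr rfqh eiae xcrjb dkls
Hunk 5: at line 2 remove [rfqh,eiae] add [ddo] -> 6 lines: khr qvky hxzr ddo xcrjb dkls
Hunk 6: at line 3 remove [ddo,xcrjb] add [trl,ikzq,tloo] -> 7 lines: khr qvky hxzr trl ikzq tloo dkls
Hunk 7: at line 2 remove [hxzr,trl,ikzq] add [hwkym,suphx] -> 6 lines: khr qvky hwkym suphx tloo dkls
Final line 5: tloo

Answer: tloo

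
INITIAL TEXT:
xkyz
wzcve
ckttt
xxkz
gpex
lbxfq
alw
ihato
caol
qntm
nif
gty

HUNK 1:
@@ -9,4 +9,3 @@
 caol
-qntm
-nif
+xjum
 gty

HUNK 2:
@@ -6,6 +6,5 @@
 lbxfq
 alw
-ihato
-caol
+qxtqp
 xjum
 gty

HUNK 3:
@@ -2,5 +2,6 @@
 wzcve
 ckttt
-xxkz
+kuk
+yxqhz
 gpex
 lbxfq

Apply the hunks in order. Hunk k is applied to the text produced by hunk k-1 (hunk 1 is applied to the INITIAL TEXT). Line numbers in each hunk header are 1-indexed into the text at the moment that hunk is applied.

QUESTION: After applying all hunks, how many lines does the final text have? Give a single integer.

Answer: 11

Derivation:
Hunk 1: at line 9 remove [qntm,nif] add [xjum] -> 11 lines: xkyz wzcve ckttt xxkz gpex lbxfq alw ihato caol xjum gty
Hunk 2: at line 6 remove [ihato,caol] add [qxtqp] -> 10 lines: xkyz wzcve ckttt xxkz gpex lbxfq alw qxtqp xjum gty
Hunk 3: at line 2 remove [xxkz] add [kuk,yxqhz] -> 11 lines: xkyz wzcve ckttt kuk yxqhz gpex lbxfq alw qxtqp xjum gty
Final line count: 11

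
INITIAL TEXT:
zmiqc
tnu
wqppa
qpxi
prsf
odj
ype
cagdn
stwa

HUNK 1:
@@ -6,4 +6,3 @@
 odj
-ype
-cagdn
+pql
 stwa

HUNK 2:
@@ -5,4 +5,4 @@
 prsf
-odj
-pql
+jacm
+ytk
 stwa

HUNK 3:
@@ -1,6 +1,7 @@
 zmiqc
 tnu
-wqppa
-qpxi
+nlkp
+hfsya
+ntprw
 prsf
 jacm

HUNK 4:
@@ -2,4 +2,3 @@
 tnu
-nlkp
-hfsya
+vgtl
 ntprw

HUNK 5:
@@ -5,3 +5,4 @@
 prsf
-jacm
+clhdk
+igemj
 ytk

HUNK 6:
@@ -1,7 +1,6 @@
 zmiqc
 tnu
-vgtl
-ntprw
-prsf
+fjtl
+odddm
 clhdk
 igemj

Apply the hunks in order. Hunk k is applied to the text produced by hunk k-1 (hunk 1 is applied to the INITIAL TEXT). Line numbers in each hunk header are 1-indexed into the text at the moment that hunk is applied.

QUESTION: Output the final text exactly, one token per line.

Hunk 1: at line 6 remove [ype,cagdn] add [pql] -> 8 lines: zmiqc tnu wqppa qpxi prsf odj pql stwa
Hunk 2: at line 5 remove [odj,pql] add [jacm,ytk] -> 8 lines: zmiqc tnu wqppa qpxi prsf jacm ytk stwa
Hunk 3: at line 1 remove [wqppa,qpxi] add [nlkp,hfsya,ntprw] -> 9 lines: zmiqc tnu nlkp hfsya ntprw prsf jacm ytk stwa
Hunk 4: at line 2 remove [nlkp,hfsya] add [vgtl] -> 8 lines: zmiqc tnu vgtl ntprw prsf jacm ytk stwa
Hunk 5: at line 5 remove [jacm] add [clhdk,igemj] -> 9 lines: zmiqc tnu vgtl ntprw prsf clhdk igemj ytk stwa
Hunk 6: at line 1 remove [vgtl,ntprw,prsf] add [fjtl,odddm] -> 8 lines: zmiqc tnu fjtl odddm clhdk igemj ytk stwa

Answer: zmiqc
tnu
fjtl
odddm
clhdk
igemj
ytk
stwa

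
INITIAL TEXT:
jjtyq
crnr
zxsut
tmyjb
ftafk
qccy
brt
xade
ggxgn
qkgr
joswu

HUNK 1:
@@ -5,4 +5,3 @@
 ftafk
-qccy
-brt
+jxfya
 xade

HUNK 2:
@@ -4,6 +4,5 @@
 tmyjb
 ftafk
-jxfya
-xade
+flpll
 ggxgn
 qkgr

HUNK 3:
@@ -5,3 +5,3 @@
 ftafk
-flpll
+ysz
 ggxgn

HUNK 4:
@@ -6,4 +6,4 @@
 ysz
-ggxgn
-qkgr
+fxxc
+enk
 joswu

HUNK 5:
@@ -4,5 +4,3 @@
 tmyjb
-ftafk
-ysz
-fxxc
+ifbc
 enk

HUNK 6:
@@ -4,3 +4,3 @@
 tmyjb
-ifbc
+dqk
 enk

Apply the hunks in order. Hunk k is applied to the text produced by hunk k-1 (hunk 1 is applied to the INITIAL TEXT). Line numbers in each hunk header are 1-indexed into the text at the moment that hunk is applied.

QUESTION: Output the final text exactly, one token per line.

Hunk 1: at line 5 remove [qccy,brt] add [jxfya] -> 10 lines: jjtyq crnr zxsut tmyjb ftafk jxfya xade ggxgn qkgr joswu
Hunk 2: at line 4 remove [jxfya,xade] add [flpll] -> 9 lines: jjtyq crnr zxsut tmyjb ftafk flpll ggxgn qkgr joswu
Hunk 3: at line 5 remove [flpll] add [ysz] -> 9 lines: jjtyq crnr zxsut tmyjb ftafk ysz ggxgn qkgr joswu
Hunk 4: at line 6 remove [ggxgn,qkgr] add [fxxc,enk] -> 9 lines: jjtyq crnr zxsut tmyjb ftafk ysz fxxc enk joswu
Hunk 5: at line 4 remove [ftafk,ysz,fxxc] add [ifbc] -> 7 lines: jjtyq crnr zxsut tmyjb ifbc enk joswu
Hunk 6: at line 4 remove [ifbc] add [dqk] -> 7 lines: jjtyq crnr zxsut tmyjb dqk enk joswu

Answer: jjtyq
crnr
zxsut
tmyjb
dqk
enk
joswu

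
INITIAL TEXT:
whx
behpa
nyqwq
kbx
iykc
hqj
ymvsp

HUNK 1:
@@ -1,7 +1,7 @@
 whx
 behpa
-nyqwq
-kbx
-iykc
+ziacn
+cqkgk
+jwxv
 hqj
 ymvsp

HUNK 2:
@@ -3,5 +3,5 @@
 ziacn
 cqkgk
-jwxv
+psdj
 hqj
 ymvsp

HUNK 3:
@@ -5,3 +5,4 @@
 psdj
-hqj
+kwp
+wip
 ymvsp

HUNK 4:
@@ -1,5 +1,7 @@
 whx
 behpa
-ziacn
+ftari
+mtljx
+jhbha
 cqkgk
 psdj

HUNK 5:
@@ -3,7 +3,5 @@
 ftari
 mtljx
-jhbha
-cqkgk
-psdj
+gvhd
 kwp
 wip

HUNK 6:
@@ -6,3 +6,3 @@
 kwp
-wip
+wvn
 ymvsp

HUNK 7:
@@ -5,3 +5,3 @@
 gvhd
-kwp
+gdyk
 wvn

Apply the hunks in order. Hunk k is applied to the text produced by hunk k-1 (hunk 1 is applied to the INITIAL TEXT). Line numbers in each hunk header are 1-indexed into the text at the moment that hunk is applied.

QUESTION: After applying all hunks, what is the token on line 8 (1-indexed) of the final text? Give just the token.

Hunk 1: at line 1 remove [nyqwq,kbx,iykc] add [ziacn,cqkgk,jwxv] -> 7 lines: whx behpa ziacn cqkgk jwxv hqj ymvsp
Hunk 2: at line 3 remove [jwxv] add [psdj] -> 7 lines: whx behpa ziacn cqkgk psdj hqj ymvsp
Hunk 3: at line 5 remove [hqj] add [kwp,wip] -> 8 lines: whx behpa ziacn cqkgk psdj kwp wip ymvsp
Hunk 4: at line 1 remove [ziacn] add [ftari,mtljx,jhbha] -> 10 lines: whx behpa ftari mtljx jhbha cqkgk psdj kwp wip ymvsp
Hunk 5: at line 3 remove [jhbha,cqkgk,psdj] add [gvhd] -> 8 lines: whx behpa ftari mtljx gvhd kwp wip ymvsp
Hunk 6: at line 6 remove [wip] add [wvn] -> 8 lines: whx behpa ftari mtljx gvhd kwp wvn ymvsp
Hunk 7: at line 5 remove [kwp] add [gdyk] -> 8 lines: whx behpa ftari mtljx gvhd gdyk wvn ymvsp
Final line 8: ymvsp

Answer: ymvsp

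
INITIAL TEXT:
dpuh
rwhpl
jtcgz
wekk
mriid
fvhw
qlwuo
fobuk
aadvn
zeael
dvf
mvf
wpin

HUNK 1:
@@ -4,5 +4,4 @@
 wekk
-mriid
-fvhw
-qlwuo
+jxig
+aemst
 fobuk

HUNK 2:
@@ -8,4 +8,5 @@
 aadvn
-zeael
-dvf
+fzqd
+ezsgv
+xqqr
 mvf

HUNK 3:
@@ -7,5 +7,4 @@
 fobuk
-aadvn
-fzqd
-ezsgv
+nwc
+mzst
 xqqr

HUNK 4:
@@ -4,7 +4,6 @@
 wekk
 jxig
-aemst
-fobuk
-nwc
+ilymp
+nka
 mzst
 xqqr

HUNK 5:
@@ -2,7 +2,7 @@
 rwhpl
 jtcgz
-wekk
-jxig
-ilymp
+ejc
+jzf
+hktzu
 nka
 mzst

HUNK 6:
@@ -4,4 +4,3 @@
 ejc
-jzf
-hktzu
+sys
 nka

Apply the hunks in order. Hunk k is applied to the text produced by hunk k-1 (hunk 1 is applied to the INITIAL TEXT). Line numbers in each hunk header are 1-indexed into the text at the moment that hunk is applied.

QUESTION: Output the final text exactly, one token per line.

Hunk 1: at line 4 remove [mriid,fvhw,qlwuo] add [jxig,aemst] -> 12 lines: dpuh rwhpl jtcgz wekk jxig aemst fobuk aadvn zeael dvf mvf wpin
Hunk 2: at line 8 remove [zeael,dvf] add [fzqd,ezsgv,xqqr] -> 13 lines: dpuh rwhpl jtcgz wekk jxig aemst fobuk aadvn fzqd ezsgv xqqr mvf wpin
Hunk 3: at line 7 remove [aadvn,fzqd,ezsgv] add [nwc,mzst] -> 12 lines: dpuh rwhpl jtcgz wekk jxig aemst fobuk nwc mzst xqqr mvf wpin
Hunk 4: at line 4 remove [aemst,fobuk,nwc] add [ilymp,nka] -> 11 lines: dpuh rwhpl jtcgz wekk jxig ilymp nka mzst xqqr mvf wpin
Hunk 5: at line 2 remove [wekk,jxig,ilymp] add [ejc,jzf,hktzu] -> 11 lines: dpuh rwhpl jtcgz ejc jzf hktzu nka mzst xqqr mvf wpin
Hunk 6: at line 4 remove [jzf,hktzu] add [sys] -> 10 lines: dpuh rwhpl jtcgz ejc sys nka mzst xqqr mvf wpin

Answer: dpuh
rwhpl
jtcgz
ejc
sys
nka
mzst
xqqr
mvf
wpin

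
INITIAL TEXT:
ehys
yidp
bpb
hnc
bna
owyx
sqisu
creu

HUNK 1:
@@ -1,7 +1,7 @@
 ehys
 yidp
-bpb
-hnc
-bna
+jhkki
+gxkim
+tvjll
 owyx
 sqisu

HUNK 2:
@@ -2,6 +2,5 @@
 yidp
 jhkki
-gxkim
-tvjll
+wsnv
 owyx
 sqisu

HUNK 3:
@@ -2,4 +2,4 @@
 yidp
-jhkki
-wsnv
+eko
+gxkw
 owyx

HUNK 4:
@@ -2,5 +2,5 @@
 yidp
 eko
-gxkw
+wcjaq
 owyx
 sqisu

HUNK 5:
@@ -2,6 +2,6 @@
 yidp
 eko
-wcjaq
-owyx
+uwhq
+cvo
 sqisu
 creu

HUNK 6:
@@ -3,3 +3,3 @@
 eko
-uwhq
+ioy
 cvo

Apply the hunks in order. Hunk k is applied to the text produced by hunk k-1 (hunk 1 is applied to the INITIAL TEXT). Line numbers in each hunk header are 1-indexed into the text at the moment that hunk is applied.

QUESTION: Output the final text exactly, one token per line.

Answer: ehys
yidp
eko
ioy
cvo
sqisu
creu

Derivation:
Hunk 1: at line 1 remove [bpb,hnc,bna] add [jhkki,gxkim,tvjll] -> 8 lines: ehys yidp jhkki gxkim tvjll owyx sqisu creu
Hunk 2: at line 2 remove [gxkim,tvjll] add [wsnv] -> 7 lines: ehys yidp jhkki wsnv owyx sqisu creu
Hunk 3: at line 2 remove [jhkki,wsnv] add [eko,gxkw] -> 7 lines: ehys yidp eko gxkw owyx sqisu creu
Hunk 4: at line 2 remove [gxkw] add [wcjaq] -> 7 lines: ehys yidp eko wcjaq owyx sqisu creu
Hunk 5: at line 2 remove [wcjaq,owyx] add [uwhq,cvo] -> 7 lines: ehys yidp eko uwhq cvo sqisu creu
Hunk 6: at line 3 remove [uwhq] add [ioy] -> 7 lines: ehys yidp eko ioy cvo sqisu creu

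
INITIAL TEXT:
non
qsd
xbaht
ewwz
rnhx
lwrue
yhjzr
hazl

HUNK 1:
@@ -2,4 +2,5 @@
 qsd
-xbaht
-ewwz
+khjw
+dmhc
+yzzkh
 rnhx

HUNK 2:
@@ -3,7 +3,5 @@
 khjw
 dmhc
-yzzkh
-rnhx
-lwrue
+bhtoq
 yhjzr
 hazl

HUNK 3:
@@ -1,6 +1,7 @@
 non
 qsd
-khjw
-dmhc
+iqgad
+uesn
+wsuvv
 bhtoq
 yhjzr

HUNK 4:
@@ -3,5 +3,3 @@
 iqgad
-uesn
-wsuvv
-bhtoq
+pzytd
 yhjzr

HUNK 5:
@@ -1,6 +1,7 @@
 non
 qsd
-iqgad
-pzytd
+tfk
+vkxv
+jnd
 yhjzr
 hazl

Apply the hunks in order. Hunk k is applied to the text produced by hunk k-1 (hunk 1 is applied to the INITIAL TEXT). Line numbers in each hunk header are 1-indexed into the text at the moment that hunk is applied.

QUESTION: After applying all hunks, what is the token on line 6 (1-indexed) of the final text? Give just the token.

Answer: yhjzr

Derivation:
Hunk 1: at line 2 remove [xbaht,ewwz] add [khjw,dmhc,yzzkh] -> 9 lines: non qsd khjw dmhc yzzkh rnhx lwrue yhjzr hazl
Hunk 2: at line 3 remove [yzzkh,rnhx,lwrue] add [bhtoq] -> 7 lines: non qsd khjw dmhc bhtoq yhjzr hazl
Hunk 3: at line 1 remove [khjw,dmhc] add [iqgad,uesn,wsuvv] -> 8 lines: non qsd iqgad uesn wsuvv bhtoq yhjzr hazl
Hunk 4: at line 3 remove [uesn,wsuvv,bhtoq] add [pzytd] -> 6 lines: non qsd iqgad pzytd yhjzr hazl
Hunk 5: at line 1 remove [iqgad,pzytd] add [tfk,vkxv,jnd] -> 7 lines: non qsd tfk vkxv jnd yhjzr hazl
Final line 6: yhjzr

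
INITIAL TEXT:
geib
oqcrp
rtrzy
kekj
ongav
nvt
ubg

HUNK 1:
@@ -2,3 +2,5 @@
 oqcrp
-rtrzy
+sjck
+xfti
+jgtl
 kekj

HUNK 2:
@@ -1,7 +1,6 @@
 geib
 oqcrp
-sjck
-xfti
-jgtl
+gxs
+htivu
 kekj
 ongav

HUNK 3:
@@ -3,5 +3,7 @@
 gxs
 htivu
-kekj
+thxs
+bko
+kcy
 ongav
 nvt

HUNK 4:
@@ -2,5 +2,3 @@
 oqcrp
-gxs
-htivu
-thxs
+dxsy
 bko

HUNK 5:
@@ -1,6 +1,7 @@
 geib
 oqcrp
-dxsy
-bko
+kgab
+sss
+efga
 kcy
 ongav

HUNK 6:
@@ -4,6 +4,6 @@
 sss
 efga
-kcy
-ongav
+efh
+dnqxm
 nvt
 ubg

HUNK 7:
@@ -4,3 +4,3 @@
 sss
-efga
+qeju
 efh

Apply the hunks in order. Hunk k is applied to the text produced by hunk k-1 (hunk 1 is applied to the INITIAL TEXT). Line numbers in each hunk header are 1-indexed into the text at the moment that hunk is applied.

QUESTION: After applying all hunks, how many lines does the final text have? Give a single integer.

Answer: 9

Derivation:
Hunk 1: at line 2 remove [rtrzy] add [sjck,xfti,jgtl] -> 9 lines: geib oqcrp sjck xfti jgtl kekj ongav nvt ubg
Hunk 2: at line 1 remove [sjck,xfti,jgtl] add [gxs,htivu] -> 8 lines: geib oqcrp gxs htivu kekj ongav nvt ubg
Hunk 3: at line 3 remove [kekj] add [thxs,bko,kcy] -> 10 lines: geib oqcrp gxs htivu thxs bko kcy ongav nvt ubg
Hunk 4: at line 2 remove [gxs,htivu,thxs] add [dxsy] -> 8 lines: geib oqcrp dxsy bko kcy ongav nvt ubg
Hunk 5: at line 1 remove [dxsy,bko] add [kgab,sss,efga] -> 9 lines: geib oqcrp kgab sss efga kcy ongav nvt ubg
Hunk 6: at line 4 remove [kcy,ongav] add [efh,dnqxm] -> 9 lines: geib oqcrp kgab sss efga efh dnqxm nvt ubg
Hunk 7: at line 4 remove [efga] add [qeju] -> 9 lines: geib oqcrp kgab sss qeju efh dnqxm nvt ubg
Final line count: 9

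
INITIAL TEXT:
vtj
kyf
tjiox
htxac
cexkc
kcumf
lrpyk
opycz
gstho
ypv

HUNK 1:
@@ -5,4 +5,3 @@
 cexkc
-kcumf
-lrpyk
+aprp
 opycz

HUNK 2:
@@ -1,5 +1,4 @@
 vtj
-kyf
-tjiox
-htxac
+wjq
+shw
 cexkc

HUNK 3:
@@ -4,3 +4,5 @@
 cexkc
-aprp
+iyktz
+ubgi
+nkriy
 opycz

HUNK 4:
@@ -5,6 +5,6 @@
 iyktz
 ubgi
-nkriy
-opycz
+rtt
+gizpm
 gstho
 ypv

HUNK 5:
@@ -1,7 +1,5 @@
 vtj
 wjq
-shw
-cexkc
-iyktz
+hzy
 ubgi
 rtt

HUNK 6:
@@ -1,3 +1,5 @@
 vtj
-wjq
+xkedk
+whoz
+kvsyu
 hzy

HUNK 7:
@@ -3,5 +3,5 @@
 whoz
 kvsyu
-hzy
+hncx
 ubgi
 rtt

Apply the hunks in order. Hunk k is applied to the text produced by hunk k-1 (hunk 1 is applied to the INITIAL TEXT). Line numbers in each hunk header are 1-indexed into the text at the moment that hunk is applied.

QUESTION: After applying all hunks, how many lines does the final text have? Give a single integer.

Hunk 1: at line 5 remove [kcumf,lrpyk] add [aprp] -> 9 lines: vtj kyf tjiox htxac cexkc aprp opycz gstho ypv
Hunk 2: at line 1 remove [kyf,tjiox,htxac] add [wjq,shw] -> 8 lines: vtj wjq shw cexkc aprp opycz gstho ypv
Hunk 3: at line 4 remove [aprp] add [iyktz,ubgi,nkriy] -> 10 lines: vtj wjq shw cexkc iyktz ubgi nkriy opycz gstho ypv
Hunk 4: at line 5 remove [nkriy,opycz] add [rtt,gizpm] -> 10 lines: vtj wjq shw cexkc iyktz ubgi rtt gizpm gstho ypv
Hunk 5: at line 1 remove [shw,cexkc,iyktz] add [hzy] -> 8 lines: vtj wjq hzy ubgi rtt gizpm gstho ypv
Hunk 6: at line 1 remove [wjq] add [xkedk,whoz,kvsyu] -> 10 lines: vtj xkedk whoz kvsyu hzy ubgi rtt gizpm gstho ypv
Hunk 7: at line 3 remove [hzy] add [hncx] -> 10 lines: vtj xkedk whoz kvsyu hncx ubgi rtt gizpm gstho ypv
Final line count: 10

Answer: 10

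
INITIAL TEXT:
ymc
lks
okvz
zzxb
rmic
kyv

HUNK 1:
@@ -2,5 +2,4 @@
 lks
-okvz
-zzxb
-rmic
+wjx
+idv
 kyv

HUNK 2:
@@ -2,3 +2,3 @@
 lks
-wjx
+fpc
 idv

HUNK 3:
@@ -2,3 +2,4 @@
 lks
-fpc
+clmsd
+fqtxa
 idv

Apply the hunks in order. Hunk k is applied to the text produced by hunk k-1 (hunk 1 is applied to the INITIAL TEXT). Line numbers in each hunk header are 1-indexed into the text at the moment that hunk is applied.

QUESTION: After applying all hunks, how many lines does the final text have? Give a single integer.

Hunk 1: at line 2 remove [okvz,zzxb,rmic] add [wjx,idv] -> 5 lines: ymc lks wjx idv kyv
Hunk 2: at line 2 remove [wjx] add [fpc] -> 5 lines: ymc lks fpc idv kyv
Hunk 3: at line 2 remove [fpc] add [clmsd,fqtxa] -> 6 lines: ymc lks clmsd fqtxa idv kyv
Final line count: 6

Answer: 6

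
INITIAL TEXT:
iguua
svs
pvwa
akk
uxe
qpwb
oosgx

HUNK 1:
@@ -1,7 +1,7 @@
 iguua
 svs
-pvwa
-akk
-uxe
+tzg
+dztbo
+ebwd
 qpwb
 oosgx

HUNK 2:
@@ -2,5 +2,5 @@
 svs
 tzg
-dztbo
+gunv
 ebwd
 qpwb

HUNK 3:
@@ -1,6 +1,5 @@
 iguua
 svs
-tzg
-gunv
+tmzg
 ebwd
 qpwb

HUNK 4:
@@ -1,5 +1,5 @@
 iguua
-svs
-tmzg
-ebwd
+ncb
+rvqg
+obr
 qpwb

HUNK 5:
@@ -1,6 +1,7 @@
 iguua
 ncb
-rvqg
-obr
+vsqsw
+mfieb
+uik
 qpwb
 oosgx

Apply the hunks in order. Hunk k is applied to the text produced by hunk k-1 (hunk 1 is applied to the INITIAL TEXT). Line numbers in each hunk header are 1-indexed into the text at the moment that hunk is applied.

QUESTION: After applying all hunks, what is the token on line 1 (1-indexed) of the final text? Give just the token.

Answer: iguua

Derivation:
Hunk 1: at line 1 remove [pvwa,akk,uxe] add [tzg,dztbo,ebwd] -> 7 lines: iguua svs tzg dztbo ebwd qpwb oosgx
Hunk 2: at line 2 remove [dztbo] add [gunv] -> 7 lines: iguua svs tzg gunv ebwd qpwb oosgx
Hunk 3: at line 1 remove [tzg,gunv] add [tmzg] -> 6 lines: iguua svs tmzg ebwd qpwb oosgx
Hunk 4: at line 1 remove [svs,tmzg,ebwd] add [ncb,rvqg,obr] -> 6 lines: iguua ncb rvqg obr qpwb oosgx
Hunk 5: at line 1 remove [rvqg,obr] add [vsqsw,mfieb,uik] -> 7 lines: iguua ncb vsqsw mfieb uik qpwb oosgx
Final line 1: iguua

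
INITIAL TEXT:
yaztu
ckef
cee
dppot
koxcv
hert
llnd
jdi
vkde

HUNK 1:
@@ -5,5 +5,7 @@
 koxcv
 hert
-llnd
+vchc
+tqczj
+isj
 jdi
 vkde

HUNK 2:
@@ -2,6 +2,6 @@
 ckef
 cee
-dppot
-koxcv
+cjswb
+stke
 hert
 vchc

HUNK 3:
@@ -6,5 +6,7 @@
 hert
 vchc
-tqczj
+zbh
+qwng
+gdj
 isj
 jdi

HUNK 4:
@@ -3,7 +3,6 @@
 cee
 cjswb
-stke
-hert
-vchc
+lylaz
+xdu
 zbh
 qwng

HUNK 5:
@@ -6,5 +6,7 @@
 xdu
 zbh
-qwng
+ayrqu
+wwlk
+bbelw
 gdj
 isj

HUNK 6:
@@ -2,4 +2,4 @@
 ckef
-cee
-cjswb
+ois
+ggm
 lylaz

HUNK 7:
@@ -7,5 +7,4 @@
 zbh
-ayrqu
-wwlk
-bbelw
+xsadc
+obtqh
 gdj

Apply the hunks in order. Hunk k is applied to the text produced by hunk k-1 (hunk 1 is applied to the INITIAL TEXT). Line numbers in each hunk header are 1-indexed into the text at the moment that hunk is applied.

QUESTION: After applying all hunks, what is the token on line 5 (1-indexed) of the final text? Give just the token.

Answer: lylaz

Derivation:
Hunk 1: at line 5 remove [llnd] add [vchc,tqczj,isj] -> 11 lines: yaztu ckef cee dppot koxcv hert vchc tqczj isj jdi vkde
Hunk 2: at line 2 remove [dppot,koxcv] add [cjswb,stke] -> 11 lines: yaztu ckef cee cjswb stke hert vchc tqczj isj jdi vkde
Hunk 3: at line 6 remove [tqczj] add [zbh,qwng,gdj] -> 13 lines: yaztu ckef cee cjswb stke hert vchc zbh qwng gdj isj jdi vkde
Hunk 4: at line 3 remove [stke,hert,vchc] add [lylaz,xdu] -> 12 lines: yaztu ckef cee cjswb lylaz xdu zbh qwng gdj isj jdi vkde
Hunk 5: at line 6 remove [qwng] add [ayrqu,wwlk,bbelw] -> 14 lines: yaztu ckef cee cjswb lylaz xdu zbh ayrqu wwlk bbelw gdj isj jdi vkde
Hunk 6: at line 2 remove [cee,cjswb] add [ois,ggm] -> 14 lines: yaztu ckef ois ggm lylaz xdu zbh ayrqu wwlk bbelw gdj isj jdi vkde
Hunk 7: at line 7 remove [ayrqu,wwlk,bbelw] add [xsadc,obtqh] -> 13 lines: yaztu ckef ois ggm lylaz xdu zbh xsadc obtqh gdj isj jdi vkde
Final line 5: lylaz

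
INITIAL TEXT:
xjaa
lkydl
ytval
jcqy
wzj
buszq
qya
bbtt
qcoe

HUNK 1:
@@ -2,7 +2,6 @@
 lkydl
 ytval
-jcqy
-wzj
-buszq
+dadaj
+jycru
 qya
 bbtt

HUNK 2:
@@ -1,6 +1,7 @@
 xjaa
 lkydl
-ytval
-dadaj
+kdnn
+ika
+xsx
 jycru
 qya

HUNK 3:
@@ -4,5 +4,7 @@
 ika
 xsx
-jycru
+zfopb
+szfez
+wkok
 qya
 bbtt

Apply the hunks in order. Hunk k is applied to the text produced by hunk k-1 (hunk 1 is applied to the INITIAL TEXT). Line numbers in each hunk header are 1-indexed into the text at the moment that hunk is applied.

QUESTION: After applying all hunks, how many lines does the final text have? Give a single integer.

Answer: 11

Derivation:
Hunk 1: at line 2 remove [jcqy,wzj,buszq] add [dadaj,jycru] -> 8 lines: xjaa lkydl ytval dadaj jycru qya bbtt qcoe
Hunk 2: at line 1 remove [ytval,dadaj] add [kdnn,ika,xsx] -> 9 lines: xjaa lkydl kdnn ika xsx jycru qya bbtt qcoe
Hunk 3: at line 4 remove [jycru] add [zfopb,szfez,wkok] -> 11 lines: xjaa lkydl kdnn ika xsx zfopb szfez wkok qya bbtt qcoe
Final line count: 11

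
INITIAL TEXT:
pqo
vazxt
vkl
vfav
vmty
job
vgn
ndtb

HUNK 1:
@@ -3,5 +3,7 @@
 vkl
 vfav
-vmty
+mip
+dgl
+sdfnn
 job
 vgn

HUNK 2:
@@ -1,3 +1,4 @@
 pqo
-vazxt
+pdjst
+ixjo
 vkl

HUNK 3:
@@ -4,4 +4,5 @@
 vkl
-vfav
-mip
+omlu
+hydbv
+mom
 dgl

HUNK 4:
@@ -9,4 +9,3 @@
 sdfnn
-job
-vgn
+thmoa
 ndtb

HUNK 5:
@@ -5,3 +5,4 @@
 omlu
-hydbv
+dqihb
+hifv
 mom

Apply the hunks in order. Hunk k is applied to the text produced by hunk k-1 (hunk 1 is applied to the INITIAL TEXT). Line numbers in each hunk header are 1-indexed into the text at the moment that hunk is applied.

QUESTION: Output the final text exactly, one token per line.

Hunk 1: at line 3 remove [vmty] add [mip,dgl,sdfnn] -> 10 lines: pqo vazxt vkl vfav mip dgl sdfnn job vgn ndtb
Hunk 2: at line 1 remove [vazxt] add [pdjst,ixjo] -> 11 lines: pqo pdjst ixjo vkl vfav mip dgl sdfnn job vgn ndtb
Hunk 3: at line 4 remove [vfav,mip] add [omlu,hydbv,mom] -> 12 lines: pqo pdjst ixjo vkl omlu hydbv mom dgl sdfnn job vgn ndtb
Hunk 4: at line 9 remove [job,vgn] add [thmoa] -> 11 lines: pqo pdjst ixjo vkl omlu hydbv mom dgl sdfnn thmoa ndtb
Hunk 5: at line 5 remove [hydbv] add [dqihb,hifv] -> 12 lines: pqo pdjst ixjo vkl omlu dqihb hifv mom dgl sdfnn thmoa ndtb

Answer: pqo
pdjst
ixjo
vkl
omlu
dqihb
hifv
mom
dgl
sdfnn
thmoa
ndtb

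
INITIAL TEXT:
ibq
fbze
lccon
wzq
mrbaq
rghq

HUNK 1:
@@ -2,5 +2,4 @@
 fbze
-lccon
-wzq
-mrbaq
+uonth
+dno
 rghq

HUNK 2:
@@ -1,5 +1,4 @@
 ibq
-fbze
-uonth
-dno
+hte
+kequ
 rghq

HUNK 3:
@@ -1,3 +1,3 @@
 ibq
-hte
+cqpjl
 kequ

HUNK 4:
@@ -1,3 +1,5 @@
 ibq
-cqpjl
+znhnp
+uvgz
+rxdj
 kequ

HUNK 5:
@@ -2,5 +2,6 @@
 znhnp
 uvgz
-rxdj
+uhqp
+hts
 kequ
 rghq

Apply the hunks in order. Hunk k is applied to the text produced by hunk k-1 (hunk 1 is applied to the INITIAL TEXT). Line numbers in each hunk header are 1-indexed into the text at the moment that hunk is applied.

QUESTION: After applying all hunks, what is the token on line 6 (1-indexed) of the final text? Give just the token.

Answer: kequ

Derivation:
Hunk 1: at line 2 remove [lccon,wzq,mrbaq] add [uonth,dno] -> 5 lines: ibq fbze uonth dno rghq
Hunk 2: at line 1 remove [fbze,uonth,dno] add [hte,kequ] -> 4 lines: ibq hte kequ rghq
Hunk 3: at line 1 remove [hte] add [cqpjl] -> 4 lines: ibq cqpjl kequ rghq
Hunk 4: at line 1 remove [cqpjl] add [znhnp,uvgz,rxdj] -> 6 lines: ibq znhnp uvgz rxdj kequ rghq
Hunk 5: at line 2 remove [rxdj] add [uhqp,hts] -> 7 lines: ibq znhnp uvgz uhqp hts kequ rghq
Final line 6: kequ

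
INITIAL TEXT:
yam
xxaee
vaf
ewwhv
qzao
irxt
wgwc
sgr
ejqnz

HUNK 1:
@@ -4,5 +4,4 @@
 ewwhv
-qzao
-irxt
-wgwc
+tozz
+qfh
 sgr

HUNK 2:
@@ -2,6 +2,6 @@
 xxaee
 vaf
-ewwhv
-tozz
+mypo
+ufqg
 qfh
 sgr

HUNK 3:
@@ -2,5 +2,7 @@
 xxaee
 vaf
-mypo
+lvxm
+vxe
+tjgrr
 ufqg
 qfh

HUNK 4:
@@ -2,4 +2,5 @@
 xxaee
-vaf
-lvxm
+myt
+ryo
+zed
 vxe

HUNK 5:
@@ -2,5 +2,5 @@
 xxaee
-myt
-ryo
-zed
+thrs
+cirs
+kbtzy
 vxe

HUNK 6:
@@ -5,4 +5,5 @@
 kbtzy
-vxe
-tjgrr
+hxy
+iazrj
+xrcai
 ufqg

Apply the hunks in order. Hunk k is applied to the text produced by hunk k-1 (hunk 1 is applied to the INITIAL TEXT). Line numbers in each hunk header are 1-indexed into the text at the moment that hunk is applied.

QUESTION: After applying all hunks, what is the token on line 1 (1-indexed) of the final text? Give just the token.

Answer: yam

Derivation:
Hunk 1: at line 4 remove [qzao,irxt,wgwc] add [tozz,qfh] -> 8 lines: yam xxaee vaf ewwhv tozz qfh sgr ejqnz
Hunk 2: at line 2 remove [ewwhv,tozz] add [mypo,ufqg] -> 8 lines: yam xxaee vaf mypo ufqg qfh sgr ejqnz
Hunk 3: at line 2 remove [mypo] add [lvxm,vxe,tjgrr] -> 10 lines: yam xxaee vaf lvxm vxe tjgrr ufqg qfh sgr ejqnz
Hunk 4: at line 2 remove [vaf,lvxm] add [myt,ryo,zed] -> 11 lines: yam xxaee myt ryo zed vxe tjgrr ufqg qfh sgr ejqnz
Hunk 5: at line 2 remove [myt,ryo,zed] add [thrs,cirs,kbtzy] -> 11 lines: yam xxaee thrs cirs kbtzy vxe tjgrr ufqg qfh sgr ejqnz
Hunk 6: at line 5 remove [vxe,tjgrr] add [hxy,iazrj,xrcai] -> 12 lines: yam xxaee thrs cirs kbtzy hxy iazrj xrcai ufqg qfh sgr ejqnz
Final line 1: yam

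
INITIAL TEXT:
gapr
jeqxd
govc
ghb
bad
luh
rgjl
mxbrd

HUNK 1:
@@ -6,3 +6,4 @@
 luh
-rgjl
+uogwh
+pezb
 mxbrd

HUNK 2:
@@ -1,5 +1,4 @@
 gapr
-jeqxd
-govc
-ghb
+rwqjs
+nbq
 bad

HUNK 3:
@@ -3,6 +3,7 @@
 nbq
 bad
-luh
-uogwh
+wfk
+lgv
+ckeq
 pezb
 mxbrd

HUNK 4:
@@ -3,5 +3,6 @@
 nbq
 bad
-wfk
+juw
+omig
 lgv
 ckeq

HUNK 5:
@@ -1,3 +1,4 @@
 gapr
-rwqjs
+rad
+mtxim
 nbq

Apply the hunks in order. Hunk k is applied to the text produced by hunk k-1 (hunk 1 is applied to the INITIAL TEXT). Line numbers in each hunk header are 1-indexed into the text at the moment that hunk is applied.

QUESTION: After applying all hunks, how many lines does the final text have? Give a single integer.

Answer: 11

Derivation:
Hunk 1: at line 6 remove [rgjl] add [uogwh,pezb] -> 9 lines: gapr jeqxd govc ghb bad luh uogwh pezb mxbrd
Hunk 2: at line 1 remove [jeqxd,govc,ghb] add [rwqjs,nbq] -> 8 lines: gapr rwqjs nbq bad luh uogwh pezb mxbrd
Hunk 3: at line 3 remove [luh,uogwh] add [wfk,lgv,ckeq] -> 9 lines: gapr rwqjs nbq bad wfk lgv ckeq pezb mxbrd
Hunk 4: at line 3 remove [wfk] add [juw,omig] -> 10 lines: gapr rwqjs nbq bad juw omig lgv ckeq pezb mxbrd
Hunk 5: at line 1 remove [rwqjs] add [rad,mtxim] -> 11 lines: gapr rad mtxim nbq bad juw omig lgv ckeq pezb mxbrd
Final line count: 11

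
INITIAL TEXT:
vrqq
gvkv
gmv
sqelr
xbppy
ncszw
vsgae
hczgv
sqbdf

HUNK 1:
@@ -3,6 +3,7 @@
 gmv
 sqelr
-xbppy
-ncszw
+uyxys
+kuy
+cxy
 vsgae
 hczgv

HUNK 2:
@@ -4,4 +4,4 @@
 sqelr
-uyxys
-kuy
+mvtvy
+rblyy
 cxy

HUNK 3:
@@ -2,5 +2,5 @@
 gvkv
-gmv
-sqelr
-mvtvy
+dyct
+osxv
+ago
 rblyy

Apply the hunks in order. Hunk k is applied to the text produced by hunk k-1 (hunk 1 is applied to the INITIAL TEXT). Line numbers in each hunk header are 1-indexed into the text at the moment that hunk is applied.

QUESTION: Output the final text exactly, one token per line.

Hunk 1: at line 3 remove [xbppy,ncszw] add [uyxys,kuy,cxy] -> 10 lines: vrqq gvkv gmv sqelr uyxys kuy cxy vsgae hczgv sqbdf
Hunk 2: at line 4 remove [uyxys,kuy] add [mvtvy,rblyy] -> 10 lines: vrqq gvkv gmv sqelr mvtvy rblyy cxy vsgae hczgv sqbdf
Hunk 3: at line 2 remove [gmv,sqelr,mvtvy] add [dyct,osxv,ago] -> 10 lines: vrqq gvkv dyct osxv ago rblyy cxy vsgae hczgv sqbdf

Answer: vrqq
gvkv
dyct
osxv
ago
rblyy
cxy
vsgae
hczgv
sqbdf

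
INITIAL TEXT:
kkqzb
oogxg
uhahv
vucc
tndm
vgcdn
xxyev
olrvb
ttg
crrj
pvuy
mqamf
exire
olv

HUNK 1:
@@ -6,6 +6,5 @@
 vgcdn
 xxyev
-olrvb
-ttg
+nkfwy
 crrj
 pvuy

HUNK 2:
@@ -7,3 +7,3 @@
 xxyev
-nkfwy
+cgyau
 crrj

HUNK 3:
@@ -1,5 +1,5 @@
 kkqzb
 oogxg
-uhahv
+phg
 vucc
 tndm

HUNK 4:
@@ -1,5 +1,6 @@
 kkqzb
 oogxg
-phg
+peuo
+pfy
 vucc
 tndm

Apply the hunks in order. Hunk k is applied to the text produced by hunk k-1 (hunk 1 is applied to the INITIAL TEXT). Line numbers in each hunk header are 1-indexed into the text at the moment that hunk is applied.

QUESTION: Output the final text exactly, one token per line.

Answer: kkqzb
oogxg
peuo
pfy
vucc
tndm
vgcdn
xxyev
cgyau
crrj
pvuy
mqamf
exire
olv

Derivation:
Hunk 1: at line 6 remove [olrvb,ttg] add [nkfwy] -> 13 lines: kkqzb oogxg uhahv vucc tndm vgcdn xxyev nkfwy crrj pvuy mqamf exire olv
Hunk 2: at line 7 remove [nkfwy] add [cgyau] -> 13 lines: kkqzb oogxg uhahv vucc tndm vgcdn xxyev cgyau crrj pvuy mqamf exire olv
Hunk 3: at line 1 remove [uhahv] add [phg] -> 13 lines: kkqzb oogxg phg vucc tndm vgcdn xxyev cgyau crrj pvuy mqamf exire olv
Hunk 4: at line 1 remove [phg] add [peuo,pfy] -> 14 lines: kkqzb oogxg peuo pfy vucc tndm vgcdn xxyev cgyau crrj pvuy mqamf exire olv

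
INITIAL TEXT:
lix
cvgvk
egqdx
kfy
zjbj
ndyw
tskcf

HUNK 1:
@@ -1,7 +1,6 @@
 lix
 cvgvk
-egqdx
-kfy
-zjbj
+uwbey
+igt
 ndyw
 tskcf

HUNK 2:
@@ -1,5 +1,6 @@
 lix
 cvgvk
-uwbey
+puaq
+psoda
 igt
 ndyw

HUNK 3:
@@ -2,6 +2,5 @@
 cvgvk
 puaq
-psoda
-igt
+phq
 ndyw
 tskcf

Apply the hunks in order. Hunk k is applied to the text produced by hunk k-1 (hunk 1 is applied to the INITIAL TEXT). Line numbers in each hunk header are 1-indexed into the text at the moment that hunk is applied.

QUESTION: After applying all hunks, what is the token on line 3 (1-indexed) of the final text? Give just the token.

Hunk 1: at line 1 remove [egqdx,kfy,zjbj] add [uwbey,igt] -> 6 lines: lix cvgvk uwbey igt ndyw tskcf
Hunk 2: at line 1 remove [uwbey] add [puaq,psoda] -> 7 lines: lix cvgvk puaq psoda igt ndyw tskcf
Hunk 3: at line 2 remove [psoda,igt] add [phq] -> 6 lines: lix cvgvk puaq phq ndyw tskcf
Final line 3: puaq

Answer: puaq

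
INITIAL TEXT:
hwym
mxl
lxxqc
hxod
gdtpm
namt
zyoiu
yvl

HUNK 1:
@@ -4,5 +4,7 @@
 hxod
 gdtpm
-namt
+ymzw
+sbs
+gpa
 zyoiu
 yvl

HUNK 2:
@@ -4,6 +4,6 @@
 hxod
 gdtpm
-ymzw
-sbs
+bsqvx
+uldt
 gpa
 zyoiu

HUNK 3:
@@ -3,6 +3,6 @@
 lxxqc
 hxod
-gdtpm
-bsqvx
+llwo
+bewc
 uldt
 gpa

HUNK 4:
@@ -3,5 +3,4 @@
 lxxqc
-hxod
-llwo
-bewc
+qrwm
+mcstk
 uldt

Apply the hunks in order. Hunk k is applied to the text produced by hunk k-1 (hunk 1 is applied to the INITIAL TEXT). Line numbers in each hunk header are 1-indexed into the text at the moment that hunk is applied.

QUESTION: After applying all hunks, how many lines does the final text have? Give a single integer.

Answer: 9

Derivation:
Hunk 1: at line 4 remove [namt] add [ymzw,sbs,gpa] -> 10 lines: hwym mxl lxxqc hxod gdtpm ymzw sbs gpa zyoiu yvl
Hunk 2: at line 4 remove [ymzw,sbs] add [bsqvx,uldt] -> 10 lines: hwym mxl lxxqc hxod gdtpm bsqvx uldt gpa zyoiu yvl
Hunk 3: at line 3 remove [gdtpm,bsqvx] add [llwo,bewc] -> 10 lines: hwym mxl lxxqc hxod llwo bewc uldt gpa zyoiu yvl
Hunk 4: at line 3 remove [hxod,llwo,bewc] add [qrwm,mcstk] -> 9 lines: hwym mxl lxxqc qrwm mcstk uldt gpa zyoiu yvl
Final line count: 9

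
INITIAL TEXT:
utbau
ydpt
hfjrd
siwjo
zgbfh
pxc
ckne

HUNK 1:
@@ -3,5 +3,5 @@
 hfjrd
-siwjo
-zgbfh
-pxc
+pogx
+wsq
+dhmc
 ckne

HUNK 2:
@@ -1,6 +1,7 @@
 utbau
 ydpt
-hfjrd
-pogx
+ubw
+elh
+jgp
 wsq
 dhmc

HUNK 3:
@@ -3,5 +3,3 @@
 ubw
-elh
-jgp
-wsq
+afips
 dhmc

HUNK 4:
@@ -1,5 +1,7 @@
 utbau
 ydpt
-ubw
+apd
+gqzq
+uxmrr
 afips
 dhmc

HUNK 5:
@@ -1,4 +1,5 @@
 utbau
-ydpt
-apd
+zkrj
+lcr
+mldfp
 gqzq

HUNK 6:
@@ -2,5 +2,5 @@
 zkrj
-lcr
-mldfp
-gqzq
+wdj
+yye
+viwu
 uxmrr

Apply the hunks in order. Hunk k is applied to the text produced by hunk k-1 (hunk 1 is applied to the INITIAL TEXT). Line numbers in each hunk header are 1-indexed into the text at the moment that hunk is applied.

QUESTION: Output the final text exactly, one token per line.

Hunk 1: at line 3 remove [siwjo,zgbfh,pxc] add [pogx,wsq,dhmc] -> 7 lines: utbau ydpt hfjrd pogx wsq dhmc ckne
Hunk 2: at line 1 remove [hfjrd,pogx] add [ubw,elh,jgp] -> 8 lines: utbau ydpt ubw elh jgp wsq dhmc ckne
Hunk 3: at line 3 remove [elh,jgp,wsq] add [afips] -> 6 lines: utbau ydpt ubw afips dhmc ckne
Hunk 4: at line 1 remove [ubw] add [apd,gqzq,uxmrr] -> 8 lines: utbau ydpt apd gqzq uxmrr afips dhmc ckne
Hunk 5: at line 1 remove [ydpt,apd] add [zkrj,lcr,mldfp] -> 9 lines: utbau zkrj lcr mldfp gqzq uxmrr afips dhmc ckne
Hunk 6: at line 2 remove [lcr,mldfp,gqzq] add [wdj,yye,viwu] -> 9 lines: utbau zkrj wdj yye viwu uxmrr afips dhmc ckne

Answer: utbau
zkrj
wdj
yye
viwu
uxmrr
afips
dhmc
ckne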